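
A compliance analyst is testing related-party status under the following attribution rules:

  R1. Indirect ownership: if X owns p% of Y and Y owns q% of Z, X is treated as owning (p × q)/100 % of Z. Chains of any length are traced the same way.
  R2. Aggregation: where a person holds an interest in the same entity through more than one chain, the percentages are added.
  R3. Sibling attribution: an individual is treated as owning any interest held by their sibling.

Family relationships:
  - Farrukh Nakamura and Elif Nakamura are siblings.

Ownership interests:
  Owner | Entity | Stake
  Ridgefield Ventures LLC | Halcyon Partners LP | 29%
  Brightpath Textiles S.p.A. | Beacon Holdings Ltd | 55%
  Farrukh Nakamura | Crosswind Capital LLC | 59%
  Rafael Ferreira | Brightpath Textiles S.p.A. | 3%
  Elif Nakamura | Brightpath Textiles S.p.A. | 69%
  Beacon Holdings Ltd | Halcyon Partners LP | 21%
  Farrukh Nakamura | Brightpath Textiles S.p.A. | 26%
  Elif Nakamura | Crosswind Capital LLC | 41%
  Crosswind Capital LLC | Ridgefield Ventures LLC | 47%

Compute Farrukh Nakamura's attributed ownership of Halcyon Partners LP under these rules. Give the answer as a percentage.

24.6025%

By sibling attribution (R3), Farrukh Nakamura is treated as also owning Elif Nakamura's interest in Brightpath Textiles S.p.A, giving 26% + 69% = 95%.
By sibling attribution (R3), Farrukh Nakamura is treated as also owning Elif Nakamura's interest in Crosswind Capital LLC, giving 59% + 41% = 100%.
Chain via Brightpath Textiles S.p.A. → Beacon Holdings Ltd (R1): 95% × 55% × 21% = 10.9725% of Halcyon Partners LP.
Chain via Crosswind Capital LLC → Ridgefield Ventures LLC (R1): 100% × 47% × 29% = 13.63% of Halcyon Partners LP.
Aggregating (R2): 10.9725% + 13.63% = 24.6025%.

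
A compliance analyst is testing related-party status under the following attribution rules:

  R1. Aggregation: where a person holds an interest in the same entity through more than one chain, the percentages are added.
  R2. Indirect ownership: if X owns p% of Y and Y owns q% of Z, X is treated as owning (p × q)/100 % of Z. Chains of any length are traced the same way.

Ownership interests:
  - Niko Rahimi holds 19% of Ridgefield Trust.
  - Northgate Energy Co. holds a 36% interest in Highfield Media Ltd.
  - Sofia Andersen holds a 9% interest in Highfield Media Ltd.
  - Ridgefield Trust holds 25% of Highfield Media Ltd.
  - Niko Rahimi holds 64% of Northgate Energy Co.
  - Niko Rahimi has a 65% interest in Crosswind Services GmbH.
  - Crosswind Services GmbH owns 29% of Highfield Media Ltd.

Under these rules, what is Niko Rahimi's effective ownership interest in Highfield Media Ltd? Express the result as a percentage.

46.64%

Chain via Northgate Energy Co. (R2): 64% × 36% = 23.04% of Highfield Media Ltd.
Chain via Ridgefield Trust (R2): 19% × 25% = 4.75% of Highfield Media Ltd.
Chain via Crosswind Services GmbH (R2): 65% × 29% = 18.85% of Highfield Media Ltd.
Aggregating (R1): 23.04% + 4.75% + 18.85% = 46.64%.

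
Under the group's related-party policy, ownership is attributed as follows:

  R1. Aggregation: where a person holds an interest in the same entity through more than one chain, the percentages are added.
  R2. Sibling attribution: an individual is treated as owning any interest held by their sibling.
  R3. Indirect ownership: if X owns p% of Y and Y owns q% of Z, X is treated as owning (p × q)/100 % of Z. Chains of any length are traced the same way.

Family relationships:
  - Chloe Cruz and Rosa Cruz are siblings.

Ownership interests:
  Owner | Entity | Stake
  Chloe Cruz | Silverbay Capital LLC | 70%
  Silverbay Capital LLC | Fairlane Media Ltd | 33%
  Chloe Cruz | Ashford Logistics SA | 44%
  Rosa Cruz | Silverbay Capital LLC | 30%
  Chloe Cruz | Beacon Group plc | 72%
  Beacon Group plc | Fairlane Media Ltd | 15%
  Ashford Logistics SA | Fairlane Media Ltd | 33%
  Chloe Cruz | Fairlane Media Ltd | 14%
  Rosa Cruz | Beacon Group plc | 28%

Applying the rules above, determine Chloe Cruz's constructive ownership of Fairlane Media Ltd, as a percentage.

76.52%

By sibling attribution (R2), Chloe Cruz is treated as also owning Rosa Cruz's interest in Beacon Group plc, giving 72% + 28% = 100%.
By sibling attribution (R2), Chloe Cruz is treated as also owning Rosa Cruz's interest in Silverbay Capital LLC, giving 70% + 30% = 100%.
Chain via Beacon Group plc (R3): 100% × 15% = 15% of Fairlane Media Ltd.
Chain via Silverbay Capital LLC (R3): 100% × 33% = 33% of Fairlane Media Ltd.
Chain via Ashford Logistics SA (R3): 44% × 33% = 14.52% of Fairlane Media Ltd.
Direct interest in Fairlane Media Ltd: 14%.
Aggregating (R1): 15% + 33% + 14.52% + 14% = 76.52%.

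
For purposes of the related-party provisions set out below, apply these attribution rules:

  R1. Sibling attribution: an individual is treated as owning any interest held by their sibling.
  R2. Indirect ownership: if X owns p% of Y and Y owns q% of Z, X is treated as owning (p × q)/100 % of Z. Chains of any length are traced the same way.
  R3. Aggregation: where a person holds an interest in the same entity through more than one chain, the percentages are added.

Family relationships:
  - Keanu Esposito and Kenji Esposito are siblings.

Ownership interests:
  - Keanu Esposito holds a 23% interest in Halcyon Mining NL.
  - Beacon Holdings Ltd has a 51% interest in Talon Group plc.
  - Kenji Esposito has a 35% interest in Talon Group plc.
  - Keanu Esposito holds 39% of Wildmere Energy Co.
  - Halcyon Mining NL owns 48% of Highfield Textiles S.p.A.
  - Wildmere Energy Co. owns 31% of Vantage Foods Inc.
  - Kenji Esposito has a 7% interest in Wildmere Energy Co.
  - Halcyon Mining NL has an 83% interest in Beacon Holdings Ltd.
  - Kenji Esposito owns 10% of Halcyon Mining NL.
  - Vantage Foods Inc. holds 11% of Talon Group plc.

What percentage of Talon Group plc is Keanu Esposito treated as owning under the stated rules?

By sibling attribution (R1), Keanu Esposito is treated as also owning Kenji Esposito's interest in Halcyon Mining NL, giving 23% + 10% = 33%.
By sibling attribution (R1), Keanu Esposito is treated as also owning Kenji Esposito's interest in Wildmere Energy Co, giving 39% + 7% = 46%.
By sibling attribution (R1), Keanu Esposito is treated as owning Kenji Esposito's 35% interest in Talon Group plc.
Chain via Halcyon Mining NL → Beacon Holdings Ltd (R2): 33% × 83% × 51% = 13.9689% of Talon Group plc.
Chain via Wildmere Energy Co. → Vantage Foods Inc. (R2): 46% × 31% × 11% = 1.5686% of Talon Group plc.
Direct interest in Talon Group plc: 35%.
Aggregating (R3): 13.9689% + 1.5686% + 35% = 50.5375%.

50.5375%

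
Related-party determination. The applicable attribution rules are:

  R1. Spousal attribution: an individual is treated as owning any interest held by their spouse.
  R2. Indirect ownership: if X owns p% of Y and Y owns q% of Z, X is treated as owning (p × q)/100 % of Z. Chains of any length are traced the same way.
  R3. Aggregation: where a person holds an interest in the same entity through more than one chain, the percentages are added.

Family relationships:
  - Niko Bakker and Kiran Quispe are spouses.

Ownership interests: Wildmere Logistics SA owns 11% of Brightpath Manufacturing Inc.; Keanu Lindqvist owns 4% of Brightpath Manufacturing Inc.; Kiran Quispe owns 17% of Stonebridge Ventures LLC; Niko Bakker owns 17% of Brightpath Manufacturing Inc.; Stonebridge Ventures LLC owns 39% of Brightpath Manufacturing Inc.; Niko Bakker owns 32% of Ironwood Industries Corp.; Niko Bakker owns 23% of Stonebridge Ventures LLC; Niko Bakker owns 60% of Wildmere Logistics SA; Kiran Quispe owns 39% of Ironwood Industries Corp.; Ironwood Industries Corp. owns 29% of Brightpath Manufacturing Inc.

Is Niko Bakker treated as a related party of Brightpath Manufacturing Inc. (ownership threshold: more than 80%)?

No

By spousal attribution (R1), Niko Bakker is treated as also owning Kiran Quispe's interest in Stonebridge Ventures LLC, giving 23% + 17% = 40%.
By spousal attribution (R1), Niko Bakker is treated as also owning Kiran Quispe's interest in Ironwood Industries Corp, giving 32% + 39% = 71%.
Chain via Wildmere Logistics SA (R2): 60% × 11% = 6.6% of Brightpath Manufacturing Inc.
Chain via Stonebridge Ventures LLC (R2): 40% × 39% = 15.6% of Brightpath Manufacturing Inc.
Chain via Ironwood Industries Corp. (R2): 71% × 29% = 20.59% of Brightpath Manufacturing Inc.
Direct interest in Brightpath Manufacturing Inc: 17%.
Aggregating (R3): 6.6% + 15.6% + 20.59% + 17% = 59.79%.
59.79% does not exceed the 80% threshold, so Niko is not a related party to Brightpath Manufacturing Inc.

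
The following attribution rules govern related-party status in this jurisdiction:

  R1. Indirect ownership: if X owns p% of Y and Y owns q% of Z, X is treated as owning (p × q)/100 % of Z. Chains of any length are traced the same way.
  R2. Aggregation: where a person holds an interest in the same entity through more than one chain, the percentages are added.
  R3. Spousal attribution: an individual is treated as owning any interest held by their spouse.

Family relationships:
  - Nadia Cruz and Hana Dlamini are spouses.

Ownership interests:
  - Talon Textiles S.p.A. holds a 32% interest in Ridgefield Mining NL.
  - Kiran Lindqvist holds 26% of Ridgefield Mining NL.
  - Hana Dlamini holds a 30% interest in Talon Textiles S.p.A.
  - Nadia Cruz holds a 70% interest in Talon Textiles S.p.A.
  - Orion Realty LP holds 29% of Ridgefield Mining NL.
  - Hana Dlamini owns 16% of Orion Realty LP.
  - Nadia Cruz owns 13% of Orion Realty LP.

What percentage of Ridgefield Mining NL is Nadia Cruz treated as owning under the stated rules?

40.41%

By spousal attribution (R3), Nadia Cruz is treated as also owning Hana Dlamini's interest in Orion Realty LP, giving 13% + 16% = 29%.
By spousal attribution (R3), Nadia Cruz is treated as also owning Hana Dlamini's interest in Talon Textiles S.p.A, giving 70% + 30% = 100%.
Chain via Orion Realty LP (R1): 29% × 29% = 8.41% of Ridgefield Mining NL.
Chain via Talon Textiles S.p.A. (R1): 100% × 32% = 32% of Ridgefield Mining NL.
Aggregating (R2): 8.41% + 32% = 40.41%.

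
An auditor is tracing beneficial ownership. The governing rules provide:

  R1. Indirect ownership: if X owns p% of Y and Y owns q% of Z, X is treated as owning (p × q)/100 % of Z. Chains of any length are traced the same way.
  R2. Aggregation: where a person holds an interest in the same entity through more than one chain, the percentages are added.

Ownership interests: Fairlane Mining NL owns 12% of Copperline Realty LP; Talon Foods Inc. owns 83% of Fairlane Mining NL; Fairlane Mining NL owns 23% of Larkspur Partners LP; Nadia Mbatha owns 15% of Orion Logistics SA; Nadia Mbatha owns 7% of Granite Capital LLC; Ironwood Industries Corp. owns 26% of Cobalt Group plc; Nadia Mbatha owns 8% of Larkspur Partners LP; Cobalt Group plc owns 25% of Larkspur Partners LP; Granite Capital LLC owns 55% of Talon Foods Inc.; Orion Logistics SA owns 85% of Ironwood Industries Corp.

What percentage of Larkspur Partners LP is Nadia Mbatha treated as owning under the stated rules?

9.563715%

Chain via Granite Capital LLC → Talon Foods Inc. → Fairlane Mining NL (R1): 7% × 55% × 83% × 23% = 0.734965% of Larkspur Partners LP.
Chain via Orion Logistics SA → Ironwood Industries Corp. → Cobalt Group plc (R1): 15% × 85% × 26% × 25% = 0.82875% of Larkspur Partners LP.
Direct interest in Larkspur Partners LP: 8%.
Aggregating (R2): 0.734965% + 0.82875% + 8% = 9.563715%.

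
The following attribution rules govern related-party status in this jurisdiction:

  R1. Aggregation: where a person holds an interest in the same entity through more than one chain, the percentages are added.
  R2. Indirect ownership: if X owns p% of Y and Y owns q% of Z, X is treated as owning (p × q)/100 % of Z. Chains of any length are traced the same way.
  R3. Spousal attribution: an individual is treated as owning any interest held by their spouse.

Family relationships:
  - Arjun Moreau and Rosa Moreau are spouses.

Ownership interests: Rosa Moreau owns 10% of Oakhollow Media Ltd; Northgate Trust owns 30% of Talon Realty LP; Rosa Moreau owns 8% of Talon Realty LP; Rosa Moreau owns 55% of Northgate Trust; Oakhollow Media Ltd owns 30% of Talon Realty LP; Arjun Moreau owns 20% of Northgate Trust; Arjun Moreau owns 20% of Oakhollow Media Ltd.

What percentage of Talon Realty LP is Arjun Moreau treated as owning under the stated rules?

39.5%

By spousal attribution (R3), Arjun Moreau is treated as also owning Rosa Moreau's interest in Oakhollow Media Ltd, giving 20% + 10% = 30%.
By spousal attribution (R3), Arjun Moreau is treated as also owning Rosa Moreau's interest in Northgate Trust, giving 20% + 55% = 75%.
By spousal attribution (R3), Arjun Moreau is treated as owning Rosa Moreau's 8% interest in Talon Realty LP.
Chain via Oakhollow Media Ltd (R2): 30% × 30% = 9% of Talon Realty LP.
Chain via Northgate Trust (R2): 75% × 30% = 22.5% of Talon Realty LP.
Direct interest in Talon Realty LP: 8%.
Aggregating (R1): 9% + 22.5% + 8% = 39.5%.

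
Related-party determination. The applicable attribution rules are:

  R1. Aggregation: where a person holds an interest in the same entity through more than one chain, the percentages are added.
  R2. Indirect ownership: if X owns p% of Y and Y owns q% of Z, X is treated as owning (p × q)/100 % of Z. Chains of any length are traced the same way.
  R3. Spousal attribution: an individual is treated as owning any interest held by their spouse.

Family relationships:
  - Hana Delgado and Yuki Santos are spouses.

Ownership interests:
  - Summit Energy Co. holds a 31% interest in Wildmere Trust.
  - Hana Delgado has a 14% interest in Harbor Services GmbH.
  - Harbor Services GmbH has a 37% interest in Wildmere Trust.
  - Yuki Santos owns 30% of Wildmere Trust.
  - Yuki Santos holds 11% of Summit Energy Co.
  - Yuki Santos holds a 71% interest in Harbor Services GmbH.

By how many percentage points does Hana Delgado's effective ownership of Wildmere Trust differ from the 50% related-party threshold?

14.86

By spousal attribution (R3), Hana Delgado is treated as also owning Yuki Santos's interest in Harbor Services GmbH, giving 14% + 71% = 85%.
By spousal attribution (R3), Hana Delgado is treated as owning Yuki Santos's 11% interest in Summit Energy Co.
By spousal attribution (R3), Hana Delgado is treated as owning Yuki Santos's 30% interest in Wildmere Trust.
Chain via Harbor Services GmbH (R2): 85% × 37% = 31.45% of Wildmere Trust.
Chain via Summit Energy Co. (R2): 11% × 31% = 3.41% of Wildmere Trust.
Direct interest in Wildmere Trust: 30%.
Aggregating (R1): 31.45% + 3.41% + 30% = 64.86%.
64.86% exceeds the 50% threshold by 14.86 percentage points.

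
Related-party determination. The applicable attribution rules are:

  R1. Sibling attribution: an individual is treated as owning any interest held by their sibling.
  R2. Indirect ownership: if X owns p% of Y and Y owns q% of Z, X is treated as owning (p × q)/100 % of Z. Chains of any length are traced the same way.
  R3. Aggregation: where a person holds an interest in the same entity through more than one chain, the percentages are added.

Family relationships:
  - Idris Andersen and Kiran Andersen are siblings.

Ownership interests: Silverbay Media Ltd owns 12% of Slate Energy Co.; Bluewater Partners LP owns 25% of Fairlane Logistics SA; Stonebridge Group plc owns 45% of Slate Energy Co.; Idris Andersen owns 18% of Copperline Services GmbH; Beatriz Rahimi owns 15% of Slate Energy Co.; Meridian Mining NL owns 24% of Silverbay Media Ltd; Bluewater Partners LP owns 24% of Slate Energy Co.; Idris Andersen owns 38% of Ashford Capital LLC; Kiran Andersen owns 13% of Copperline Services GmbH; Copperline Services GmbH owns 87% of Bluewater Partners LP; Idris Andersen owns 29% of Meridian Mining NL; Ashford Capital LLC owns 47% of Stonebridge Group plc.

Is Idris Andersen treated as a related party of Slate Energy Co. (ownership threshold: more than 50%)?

By sibling attribution (R1), Idris Andersen is treated as also owning Kiran Andersen's interest in Copperline Services GmbH, giving 18% + 13% = 31%.
Chain via Ashford Capital LLC → Stonebridge Group plc (R2): 38% × 47% × 45% = 8.037% of Slate Energy Co.
Chain via Meridian Mining NL → Silverbay Media Ltd (R2): 29% × 24% × 12% = 0.8352% of Slate Energy Co.
Chain via Copperline Services GmbH → Bluewater Partners LP (R2): 31% × 87% × 24% = 6.4728% of Slate Energy Co.
Aggregating (R3): 8.037% + 0.8352% + 6.4728% = 15.345%.
15.345% does not exceed the 50% threshold, so Idris is not a related party to Slate Energy Co.

No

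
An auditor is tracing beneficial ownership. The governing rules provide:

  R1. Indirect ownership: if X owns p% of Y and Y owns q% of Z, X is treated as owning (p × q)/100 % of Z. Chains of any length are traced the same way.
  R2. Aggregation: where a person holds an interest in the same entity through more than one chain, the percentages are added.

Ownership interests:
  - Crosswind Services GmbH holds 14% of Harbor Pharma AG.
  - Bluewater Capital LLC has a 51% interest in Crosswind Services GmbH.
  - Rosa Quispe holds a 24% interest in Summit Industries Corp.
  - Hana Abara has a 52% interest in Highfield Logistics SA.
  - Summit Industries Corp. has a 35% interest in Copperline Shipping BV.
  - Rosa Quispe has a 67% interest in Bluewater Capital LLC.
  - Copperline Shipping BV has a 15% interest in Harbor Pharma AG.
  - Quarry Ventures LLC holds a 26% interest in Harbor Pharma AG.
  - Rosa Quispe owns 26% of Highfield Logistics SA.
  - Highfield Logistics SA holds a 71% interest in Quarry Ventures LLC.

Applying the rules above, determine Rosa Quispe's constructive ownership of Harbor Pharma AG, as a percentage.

Chain via Bluewater Capital LLC → Crosswind Services GmbH (R1): 67% × 51% × 14% = 4.7838% of Harbor Pharma AG.
Chain via Highfield Logistics SA → Quarry Ventures LLC (R1): 26% × 71% × 26% = 4.7996% of Harbor Pharma AG.
Chain via Summit Industries Corp. → Copperline Shipping BV (R1): 24% × 35% × 15% = 1.26% of Harbor Pharma AG.
Aggregating (R2): 4.7838% + 4.7996% + 1.26% = 10.8434%.

10.8434%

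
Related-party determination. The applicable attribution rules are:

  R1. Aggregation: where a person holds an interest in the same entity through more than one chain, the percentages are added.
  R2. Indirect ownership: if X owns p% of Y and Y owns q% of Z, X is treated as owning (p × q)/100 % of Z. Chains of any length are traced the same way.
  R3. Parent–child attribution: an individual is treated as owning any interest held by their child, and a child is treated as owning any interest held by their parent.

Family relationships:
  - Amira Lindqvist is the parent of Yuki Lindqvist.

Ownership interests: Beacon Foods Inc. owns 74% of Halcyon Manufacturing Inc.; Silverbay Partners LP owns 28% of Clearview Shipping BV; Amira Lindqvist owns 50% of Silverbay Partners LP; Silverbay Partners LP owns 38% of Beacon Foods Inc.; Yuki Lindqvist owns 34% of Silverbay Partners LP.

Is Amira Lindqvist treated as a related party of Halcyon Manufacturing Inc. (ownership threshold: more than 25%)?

By parent–child attribution (R3), Amira Lindqvist is treated as also owning Yuki Lindqvist's interest in Silverbay Partners LP, giving 50% + 34% = 84%.
Chain via Silverbay Partners LP → Beacon Foods Inc. (R2): 84% × 38% × 74% = 23.6208% of Halcyon Manufacturing Inc.
23.6208% does not exceed the 25% threshold, so Amira is not a related party to Halcyon Manufacturing Inc.

No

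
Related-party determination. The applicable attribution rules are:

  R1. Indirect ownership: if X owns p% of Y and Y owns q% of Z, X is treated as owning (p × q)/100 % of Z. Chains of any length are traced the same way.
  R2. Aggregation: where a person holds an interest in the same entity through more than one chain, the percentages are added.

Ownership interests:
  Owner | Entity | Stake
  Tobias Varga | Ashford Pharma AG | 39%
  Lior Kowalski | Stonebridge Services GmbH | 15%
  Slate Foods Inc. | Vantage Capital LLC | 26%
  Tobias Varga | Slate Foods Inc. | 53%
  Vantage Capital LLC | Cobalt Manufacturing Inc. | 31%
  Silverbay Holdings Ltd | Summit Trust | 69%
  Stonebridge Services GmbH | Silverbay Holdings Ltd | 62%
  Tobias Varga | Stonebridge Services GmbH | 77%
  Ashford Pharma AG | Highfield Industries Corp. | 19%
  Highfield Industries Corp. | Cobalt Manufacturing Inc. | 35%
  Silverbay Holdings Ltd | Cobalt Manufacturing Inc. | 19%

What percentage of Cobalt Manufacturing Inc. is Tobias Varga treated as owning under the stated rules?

Chain via Stonebridge Services GmbH → Silverbay Holdings Ltd (R1): 77% × 62% × 19% = 9.0706% of Cobalt Manufacturing Inc.
Chain via Slate Foods Inc. → Vantage Capital LLC (R1): 53% × 26% × 31% = 4.2718% of Cobalt Manufacturing Inc.
Chain via Ashford Pharma AG → Highfield Industries Corp. (R1): 39% × 19% × 35% = 2.5935% of Cobalt Manufacturing Inc.
Aggregating (R2): 9.0706% + 4.2718% + 2.5935% = 15.9359%.

15.9359%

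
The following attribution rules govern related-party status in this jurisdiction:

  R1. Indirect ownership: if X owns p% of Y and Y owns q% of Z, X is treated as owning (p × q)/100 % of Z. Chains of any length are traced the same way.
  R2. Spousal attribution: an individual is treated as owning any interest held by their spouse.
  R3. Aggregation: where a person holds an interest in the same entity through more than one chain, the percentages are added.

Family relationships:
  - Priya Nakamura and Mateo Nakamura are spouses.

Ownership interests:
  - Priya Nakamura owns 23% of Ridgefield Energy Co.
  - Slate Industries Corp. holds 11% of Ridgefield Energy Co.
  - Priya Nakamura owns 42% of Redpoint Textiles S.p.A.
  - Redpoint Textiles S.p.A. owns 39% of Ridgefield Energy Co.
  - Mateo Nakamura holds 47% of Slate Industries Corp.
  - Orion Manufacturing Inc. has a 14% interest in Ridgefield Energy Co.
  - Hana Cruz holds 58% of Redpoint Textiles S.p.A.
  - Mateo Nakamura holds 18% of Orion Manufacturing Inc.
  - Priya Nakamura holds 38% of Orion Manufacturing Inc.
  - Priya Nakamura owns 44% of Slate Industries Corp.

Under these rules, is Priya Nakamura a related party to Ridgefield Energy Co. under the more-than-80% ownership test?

By spousal attribution (R2), Priya Nakamura is treated as also owning Mateo Nakamura's interest in Slate Industries Corp, giving 44% + 47% = 91%.
By spousal attribution (R2), Priya Nakamura is treated as also owning Mateo Nakamura's interest in Orion Manufacturing Inc, giving 38% + 18% = 56%.
Chain via Slate Industries Corp. (R1): 91% × 11% = 10.01% of Ridgefield Energy Co.
Chain via Redpoint Textiles S.p.A. (R1): 42% × 39% = 16.38% of Ridgefield Energy Co.
Chain via Orion Manufacturing Inc. (R1): 56% × 14% = 7.84% of Ridgefield Energy Co.
Direct interest in Ridgefield Energy Co: 23%.
Aggregating (R3): 10.01% + 16.38% + 7.84% + 23% = 57.23%.
57.23% does not exceed the 80% threshold, so Priya is not a related party to Ridgefield Energy Co.

No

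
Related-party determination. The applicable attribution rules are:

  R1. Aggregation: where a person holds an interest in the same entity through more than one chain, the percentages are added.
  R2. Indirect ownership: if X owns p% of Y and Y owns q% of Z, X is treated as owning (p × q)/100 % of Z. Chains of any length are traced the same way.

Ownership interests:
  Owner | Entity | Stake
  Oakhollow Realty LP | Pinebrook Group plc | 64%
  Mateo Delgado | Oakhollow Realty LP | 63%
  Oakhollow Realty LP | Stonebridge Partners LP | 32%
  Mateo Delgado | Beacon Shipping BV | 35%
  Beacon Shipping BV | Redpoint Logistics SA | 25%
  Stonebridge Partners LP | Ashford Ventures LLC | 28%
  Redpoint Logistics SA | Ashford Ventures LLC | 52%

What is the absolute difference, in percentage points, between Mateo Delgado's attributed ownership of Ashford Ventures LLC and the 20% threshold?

Chain via Beacon Shipping BV → Redpoint Logistics SA (R2): 35% × 25% × 52% = 4.55% of Ashford Ventures LLC.
Chain via Oakhollow Realty LP → Stonebridge Partners LP (R2): 63% × 32% × 28% = 5.6448% of Ashford Ventures LLC.
Aggregating (R1): 4.55% + 5.6448% = 10.1948%.
10.1948% falls short of the 20% threshold by 9.8052 percentage points.

9.8052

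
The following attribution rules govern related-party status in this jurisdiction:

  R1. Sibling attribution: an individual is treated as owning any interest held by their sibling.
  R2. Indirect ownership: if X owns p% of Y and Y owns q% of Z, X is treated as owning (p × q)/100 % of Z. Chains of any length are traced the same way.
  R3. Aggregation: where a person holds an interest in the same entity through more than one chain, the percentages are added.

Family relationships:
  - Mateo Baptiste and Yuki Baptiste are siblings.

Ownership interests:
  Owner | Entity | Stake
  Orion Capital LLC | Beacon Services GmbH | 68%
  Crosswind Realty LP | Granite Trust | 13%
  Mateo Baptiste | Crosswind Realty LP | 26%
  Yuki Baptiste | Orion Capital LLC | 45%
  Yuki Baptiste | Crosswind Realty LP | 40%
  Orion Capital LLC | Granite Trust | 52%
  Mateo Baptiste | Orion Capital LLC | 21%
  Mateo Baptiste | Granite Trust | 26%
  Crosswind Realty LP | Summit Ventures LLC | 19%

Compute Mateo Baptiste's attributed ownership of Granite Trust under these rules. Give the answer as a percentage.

68.9%

By sibling attribution (R1), Mateo Baptiste is treated as also owning Yuki Baptiste's interest in Orion Capital LLC, giving 21% + 45% = 66%.
By sibling attribution (R1), Mateo Baptiste is treated as also owning Yuki Baptiste's interest in Crosswind Realty LP, giving 26% + 40% = 66%.
Chain via Orion Capital LLC (R2): 66% × 52% = 34.32% of Granite Trust.
Chain via Crosswind Realty LP (R2): 66% × 13% = 8.58% of Granite Trust.
Direct interest in Granite Trust: 26%.
Aggregating (R3): 34.32% + 8.58% + 26% = 68.9%.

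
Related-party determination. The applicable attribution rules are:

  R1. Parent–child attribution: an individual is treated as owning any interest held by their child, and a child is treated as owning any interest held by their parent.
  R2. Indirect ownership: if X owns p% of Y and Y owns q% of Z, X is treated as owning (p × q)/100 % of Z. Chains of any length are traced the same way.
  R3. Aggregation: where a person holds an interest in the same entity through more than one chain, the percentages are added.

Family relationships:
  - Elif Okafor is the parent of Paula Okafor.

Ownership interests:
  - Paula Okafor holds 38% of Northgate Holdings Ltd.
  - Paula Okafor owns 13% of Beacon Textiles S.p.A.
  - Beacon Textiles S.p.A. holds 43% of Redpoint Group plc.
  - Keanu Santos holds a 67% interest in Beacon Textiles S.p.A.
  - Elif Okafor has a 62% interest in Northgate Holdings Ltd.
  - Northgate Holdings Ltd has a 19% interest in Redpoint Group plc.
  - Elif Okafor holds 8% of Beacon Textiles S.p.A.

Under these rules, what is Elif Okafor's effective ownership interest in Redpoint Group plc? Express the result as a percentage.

By parent–child attribution (R1), Elif Okafor is treated as also owning Paula Okafor's interest in Northgate Holdings Ltd, giving 62% + 38% = 100%.
By parent–child attribution (R1), Elif Okafor is treated as also owning Paula Okafor's interest in Beacon Textiles S.p.A, giving 8% + 13% = 21%.
Chain via Northgate Holdings Ltd (R2): 100% × 19% = 19% of Redpoint Group plc.
Chain via Beacon Textiles S.p.A. (R2): 21% × 43% = 9.03% of Redpoint Group plc.
Aggregating (R3): 19% + 9.03% = 28.03%.

28.03%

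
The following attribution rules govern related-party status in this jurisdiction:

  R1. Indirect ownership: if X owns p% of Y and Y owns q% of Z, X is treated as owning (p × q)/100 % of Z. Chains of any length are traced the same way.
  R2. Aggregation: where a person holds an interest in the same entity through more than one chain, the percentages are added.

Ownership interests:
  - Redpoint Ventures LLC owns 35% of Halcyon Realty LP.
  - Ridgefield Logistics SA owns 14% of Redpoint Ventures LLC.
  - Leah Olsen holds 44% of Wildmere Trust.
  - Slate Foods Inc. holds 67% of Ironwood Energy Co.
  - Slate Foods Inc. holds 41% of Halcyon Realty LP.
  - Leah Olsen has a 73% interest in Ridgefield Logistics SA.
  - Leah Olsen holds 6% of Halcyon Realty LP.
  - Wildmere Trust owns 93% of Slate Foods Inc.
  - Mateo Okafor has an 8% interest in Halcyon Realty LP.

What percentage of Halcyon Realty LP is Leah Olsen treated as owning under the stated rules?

Chain via Wildmere Trust → Slate Foods Inc. (R1): 44% × 93% × 41% = 16.7772% of Halcyon Realty LP.
Chain via Ridgefield Logistics SA → Redpoint Ventures LLC (R1): 73% × 14% × 35% = 3.577% of Halcyon Realty LP.
Direct interest in Halcyon Realty LP: 6%.
Aggregating (R2): 16.7772% + 3.577% + 6% = 26.3542%.

26.3542%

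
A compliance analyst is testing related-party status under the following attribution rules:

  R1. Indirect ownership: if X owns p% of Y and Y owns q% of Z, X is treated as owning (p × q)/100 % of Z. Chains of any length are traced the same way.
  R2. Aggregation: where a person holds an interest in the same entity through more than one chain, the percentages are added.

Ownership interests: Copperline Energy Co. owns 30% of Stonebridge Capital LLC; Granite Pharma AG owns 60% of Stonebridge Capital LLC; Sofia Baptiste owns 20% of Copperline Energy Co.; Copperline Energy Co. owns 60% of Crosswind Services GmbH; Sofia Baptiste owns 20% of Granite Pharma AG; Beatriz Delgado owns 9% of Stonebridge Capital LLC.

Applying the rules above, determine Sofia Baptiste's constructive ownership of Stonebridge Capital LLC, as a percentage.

Chain via Granite Pharma AG (R1): 20% × 60% = 12% of Stonebridge Capital LLC.
Chain via Copperline Energy Co. (R1): 20% × 30% = 6% of Stonebridge Capital LLC.
Aggregating (R2): 12% + 6% = 18%.

18%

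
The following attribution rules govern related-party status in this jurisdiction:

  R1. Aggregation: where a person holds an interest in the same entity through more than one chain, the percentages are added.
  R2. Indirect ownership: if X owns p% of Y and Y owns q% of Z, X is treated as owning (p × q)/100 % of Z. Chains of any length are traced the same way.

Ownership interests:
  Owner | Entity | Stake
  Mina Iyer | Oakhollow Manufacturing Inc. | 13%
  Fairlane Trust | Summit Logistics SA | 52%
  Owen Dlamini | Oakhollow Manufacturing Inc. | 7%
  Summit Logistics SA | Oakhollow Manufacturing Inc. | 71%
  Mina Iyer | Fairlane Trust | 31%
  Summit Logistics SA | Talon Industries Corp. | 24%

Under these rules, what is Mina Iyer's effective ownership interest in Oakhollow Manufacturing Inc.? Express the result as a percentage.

Chain via Fairlane Trust → Summit Logistics SA (R2): 31% × 52% × 71% = 11.4452% of Oakhollow Manufacturing Inc.
Direct interest in Oakhollow Manufacturing Inc: 13%.
Aggregating (R1): 11.4452% + 13% = 24.4452%.

24.4452%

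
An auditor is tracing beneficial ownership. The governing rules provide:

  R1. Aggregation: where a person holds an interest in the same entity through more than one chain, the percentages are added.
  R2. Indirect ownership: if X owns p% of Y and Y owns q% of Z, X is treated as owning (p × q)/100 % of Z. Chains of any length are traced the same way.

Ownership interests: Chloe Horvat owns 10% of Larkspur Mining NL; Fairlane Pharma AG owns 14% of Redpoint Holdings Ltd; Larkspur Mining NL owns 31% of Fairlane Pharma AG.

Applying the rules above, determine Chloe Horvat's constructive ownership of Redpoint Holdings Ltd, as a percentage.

0.434%

Chain via Larkspur Mining NL → Fairlane Pharma AG (R2): 10% × 31% × 14% = 0.434% of Redpoint Holdings Ltd.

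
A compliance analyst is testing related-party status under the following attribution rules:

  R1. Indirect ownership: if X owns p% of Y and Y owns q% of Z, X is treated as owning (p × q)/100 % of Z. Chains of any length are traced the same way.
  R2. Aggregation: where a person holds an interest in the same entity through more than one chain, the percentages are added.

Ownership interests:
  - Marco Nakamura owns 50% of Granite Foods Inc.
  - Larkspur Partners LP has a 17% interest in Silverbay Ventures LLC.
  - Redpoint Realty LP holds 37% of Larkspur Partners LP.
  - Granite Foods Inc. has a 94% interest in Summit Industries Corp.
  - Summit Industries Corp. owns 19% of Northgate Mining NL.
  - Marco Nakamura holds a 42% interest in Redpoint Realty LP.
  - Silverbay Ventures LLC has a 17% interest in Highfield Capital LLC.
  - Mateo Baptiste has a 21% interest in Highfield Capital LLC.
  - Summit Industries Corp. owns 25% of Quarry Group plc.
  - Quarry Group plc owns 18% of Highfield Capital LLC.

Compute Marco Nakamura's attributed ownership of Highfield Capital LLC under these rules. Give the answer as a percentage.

2.564106%

Chain via Redpoint Realty LP → Larkspur Partners LP → Silverbay Ventures LLC (R1): 42% × 37% × 17% × 17% = 0.449106% of Highfield Capital LLC.
Chain via Granite Foods Inc. → Summit Industries Corp. → Quarry Group plc (R1): 50% × 94% × 25% × 18% = 2.115% of Highfield Capital LLC.
Aggregating (R2): 0.449106% + 2.115% = 2.564106%.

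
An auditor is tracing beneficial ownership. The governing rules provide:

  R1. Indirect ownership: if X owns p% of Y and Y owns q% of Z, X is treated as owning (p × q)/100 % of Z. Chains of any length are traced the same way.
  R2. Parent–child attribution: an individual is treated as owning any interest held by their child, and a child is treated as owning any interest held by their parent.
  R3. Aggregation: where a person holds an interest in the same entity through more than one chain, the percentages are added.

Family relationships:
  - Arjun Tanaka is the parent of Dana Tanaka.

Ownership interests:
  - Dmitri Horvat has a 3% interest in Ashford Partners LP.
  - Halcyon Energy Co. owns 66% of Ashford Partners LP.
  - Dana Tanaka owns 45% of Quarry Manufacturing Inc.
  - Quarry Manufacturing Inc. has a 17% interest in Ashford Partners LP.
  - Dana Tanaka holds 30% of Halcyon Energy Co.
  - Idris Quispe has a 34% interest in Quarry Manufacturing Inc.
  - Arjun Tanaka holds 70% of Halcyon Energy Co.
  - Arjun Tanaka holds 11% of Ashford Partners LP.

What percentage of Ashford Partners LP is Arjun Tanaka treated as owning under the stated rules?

By parent–child attribution (R2), Arjun Tanaka is treated as also owning Dana Tanaka's interest in Halcyon Energy Co, giving 70% + 30% = 100%.
By parent–child attribution (R2), Arjun Tanaka is treated as owning Dana Tanaka's 45% interest in Quarry Manufacturing Inc.
Chain via Halcyon Energy Co. (R1): 100% × 66% = 66% of Ashford Partners LP.
Direct interest in Ashford Partners LP: 11%.
Chain via Quarry Manufacturing Inc. (R1): 45% × 17% = 7.65% of Ashford Partners LP.
Aggregating (R3): 66% + 11% + 7.65% = 84.65%.

84.65%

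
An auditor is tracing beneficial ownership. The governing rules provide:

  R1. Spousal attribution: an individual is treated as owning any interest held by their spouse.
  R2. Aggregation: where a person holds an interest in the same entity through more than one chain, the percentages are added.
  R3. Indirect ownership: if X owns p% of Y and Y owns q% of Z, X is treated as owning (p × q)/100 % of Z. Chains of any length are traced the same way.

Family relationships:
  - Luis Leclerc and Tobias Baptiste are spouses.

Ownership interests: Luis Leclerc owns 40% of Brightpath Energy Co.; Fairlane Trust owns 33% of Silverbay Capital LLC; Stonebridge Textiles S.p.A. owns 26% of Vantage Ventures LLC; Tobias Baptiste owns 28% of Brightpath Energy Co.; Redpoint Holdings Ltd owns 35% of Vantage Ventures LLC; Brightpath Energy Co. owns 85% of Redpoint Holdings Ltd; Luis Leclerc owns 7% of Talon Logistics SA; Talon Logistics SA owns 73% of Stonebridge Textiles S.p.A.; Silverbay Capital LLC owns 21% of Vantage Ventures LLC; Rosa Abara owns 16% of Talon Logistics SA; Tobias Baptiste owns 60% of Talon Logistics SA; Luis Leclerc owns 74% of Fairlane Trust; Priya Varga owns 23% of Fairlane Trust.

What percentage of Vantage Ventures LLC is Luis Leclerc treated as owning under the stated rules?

38.0748%

By spousal attribution (R1), Luis Leclerc is treated as also owning Tobias Baptiste's interest in Brightpath Energy Co, giving 40% + 28% = 68%.
By spousal attribution (R1), Luis Leclerc is treated as also owning Tobias Baptiste's interest in Talon Logistics SA, giving 7% + 60% = 67%.
Chain via Fairlane Trust → Silverbay Capital LLC (R3): 74% × 33% × 21% = 5.1282% of Vantage Ventures LLC.
Chain via Brightpath Energy Co. → Redpoint Holdings Ltd (R3): 68% × 85% × 35% = 20.23% of Vantage Ventures LLC.
Chain via Talon Logistics SA → Stonebridge Textiles S.p.A. (R3): 67% × 73% × 26% = 12.7166% of Vantage Ventures LLC.
Aggregating (R2): 5.1282% + 20.23% + 12.7166% = 38.0748%.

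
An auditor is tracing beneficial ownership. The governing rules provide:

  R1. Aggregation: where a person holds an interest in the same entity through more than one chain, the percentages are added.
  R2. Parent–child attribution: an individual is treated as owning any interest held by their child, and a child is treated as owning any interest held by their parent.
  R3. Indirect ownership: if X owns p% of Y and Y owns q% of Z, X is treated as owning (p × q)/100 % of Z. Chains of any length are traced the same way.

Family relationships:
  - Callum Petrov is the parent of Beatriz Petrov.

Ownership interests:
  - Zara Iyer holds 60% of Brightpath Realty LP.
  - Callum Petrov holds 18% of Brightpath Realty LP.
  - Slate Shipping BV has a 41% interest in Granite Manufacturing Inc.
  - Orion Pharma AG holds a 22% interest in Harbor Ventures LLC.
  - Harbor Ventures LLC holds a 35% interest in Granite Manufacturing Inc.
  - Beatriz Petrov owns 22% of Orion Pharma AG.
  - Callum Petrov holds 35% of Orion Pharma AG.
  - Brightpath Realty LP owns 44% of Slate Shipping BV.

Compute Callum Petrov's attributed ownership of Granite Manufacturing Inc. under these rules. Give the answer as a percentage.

7.6362%

By parent–child attribution (R2), Callum Petrov is treated as also owning Beatriz Petrov's interest in Orion Pharma AG, giving 35% + 22% = 57%.
Chain via Brightpath Realty LP → Slate Shipping BV (R3): 18% × 44% × 41% = 3.2472% of Granite Manufacturing Inc.
Chain via Orion Pharma AG → Harbor Ventures LLC (R3): 57% × 22% × 35% = 4.389% of Granite Manufacturing Inc.
Aggregating (R1): 3.2472% + 4.389% = 7.6362%.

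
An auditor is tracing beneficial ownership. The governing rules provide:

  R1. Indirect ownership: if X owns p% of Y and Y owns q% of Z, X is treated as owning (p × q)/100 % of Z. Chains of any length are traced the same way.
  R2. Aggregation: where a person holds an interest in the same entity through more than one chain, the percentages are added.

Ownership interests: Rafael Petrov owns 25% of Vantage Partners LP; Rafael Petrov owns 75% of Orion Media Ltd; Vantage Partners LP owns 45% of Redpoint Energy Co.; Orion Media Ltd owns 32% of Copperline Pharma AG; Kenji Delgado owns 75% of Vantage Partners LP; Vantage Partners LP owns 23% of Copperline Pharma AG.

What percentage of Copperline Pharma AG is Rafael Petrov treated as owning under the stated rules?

Chain via Vantage Partners LP (R1): 25% × 23% = 5.75% of Copperline Pharma AG.
Chain via Orion Media Ltd (R1): 75% × 32% = 24% of Copperline Pharma AG.
Aggregating (R2): 5.75% + 24% = 29.75%.

29.75%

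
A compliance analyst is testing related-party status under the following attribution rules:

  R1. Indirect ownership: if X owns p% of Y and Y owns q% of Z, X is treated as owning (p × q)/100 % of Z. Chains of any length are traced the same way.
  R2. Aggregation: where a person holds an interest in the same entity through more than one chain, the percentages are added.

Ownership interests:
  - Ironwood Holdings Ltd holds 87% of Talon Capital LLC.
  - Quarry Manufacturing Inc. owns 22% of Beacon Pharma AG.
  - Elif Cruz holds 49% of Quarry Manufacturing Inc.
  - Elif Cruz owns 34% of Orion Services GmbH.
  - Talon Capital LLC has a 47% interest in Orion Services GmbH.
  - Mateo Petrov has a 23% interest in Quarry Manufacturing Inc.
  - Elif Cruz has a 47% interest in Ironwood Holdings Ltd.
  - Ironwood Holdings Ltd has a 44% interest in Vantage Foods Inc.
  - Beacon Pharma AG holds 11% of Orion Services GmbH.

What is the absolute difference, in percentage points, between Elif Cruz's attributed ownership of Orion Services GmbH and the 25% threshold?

Chain via Quarry Manufacturing Inc. → Beacon Pharma AG (R1): 49% × 22% × 11% = 1.1858% of Orion Services GmbH.
Chain via Ironwood Holdings Ltd → Talon Capital LLC (R1): 47% × 87% × 47% = 19.2183% of Orion Services GmbH.
Direct interest in Orion Services GmbH: 34%.
Aggregating (R2): 1.1858% + 19.2183% + 34% = 54.4041%.
54.4041% exceeds the 25% threshold by 29.4041 percentage points.

29.4041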